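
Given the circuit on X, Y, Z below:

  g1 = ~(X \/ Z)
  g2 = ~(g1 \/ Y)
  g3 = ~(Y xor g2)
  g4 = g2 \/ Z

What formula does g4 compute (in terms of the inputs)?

(~((~(X \/ Z)) \/ Y)) \/ Z

g1 = ~(X \/ Z)
g2 = ~(g1 \/ Y) = ~((~(X \/ Z)) \/ Y)
g4 = g2 \/ Z = (~((~(X \/ Z)) \/ Y)) \/ Z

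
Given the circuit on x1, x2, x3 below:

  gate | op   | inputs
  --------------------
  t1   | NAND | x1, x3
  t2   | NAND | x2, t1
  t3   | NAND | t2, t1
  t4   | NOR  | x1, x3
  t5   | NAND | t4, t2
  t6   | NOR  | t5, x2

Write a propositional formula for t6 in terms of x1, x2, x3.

((x1 NOR x3) NAND (x2 NAND (x1 NAND x3))) NOR x2

t1 = x1 NAND x3
t2 = x2 NAND t1 = x2 NAND (x1 NAND x3)
t4 = x1 NOR x3
t5 = t4 NAND t2 = (x1 NOR x3) NAND (x2 NAND (x1 NAND x3))
t6 = t5 NOR x2 = ((x1 NOR x3) NAND (x2 NAND (x1 NAND x3))) NOR x2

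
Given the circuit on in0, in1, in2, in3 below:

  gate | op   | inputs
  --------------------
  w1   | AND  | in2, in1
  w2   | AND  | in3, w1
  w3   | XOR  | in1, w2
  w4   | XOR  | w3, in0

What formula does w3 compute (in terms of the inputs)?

w1 = in2 AND in1
w2 = in3 AND w1 = in3 AND (in2 AND in1)
w3 = in1 XOR w2 = in1 XOR (in3 AND (in2 AND in1))

in1 XOR (in3 AND (in2 AND in1))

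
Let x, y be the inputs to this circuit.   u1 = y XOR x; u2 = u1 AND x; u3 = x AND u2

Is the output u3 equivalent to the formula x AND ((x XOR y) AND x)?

u1 = y XOR x
u2 = u1 AND x = (y XOR x) AND x
u3 = x AND u2 = x AND ((y XOR x) AND x)
At x=0, y=0: circuit gives 0, formula gives 0.
At x=1, y=0: circuit gives 1, formula gives 1.
Agrees on all 4 inputs.

Yes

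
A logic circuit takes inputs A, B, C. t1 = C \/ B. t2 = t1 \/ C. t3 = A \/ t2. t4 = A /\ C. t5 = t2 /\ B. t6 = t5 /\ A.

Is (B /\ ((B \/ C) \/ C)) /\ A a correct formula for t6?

Yes

t1 = C \/ B
t2 = t1 \/ C = (C \/ B) \/ C
t5 = t2 /\ B = ((C \/ B) \/ C) /\ B
t6 = t5 /\ A = (((C \/ B) \/ C) /\ B) /\ A
At A=0, B=0, C=0: circuit gives 0, formula gives 0.
At A=1, B=1, C=0: circuit gives 1, formula gives 1.
Agrees on all 8 inputs.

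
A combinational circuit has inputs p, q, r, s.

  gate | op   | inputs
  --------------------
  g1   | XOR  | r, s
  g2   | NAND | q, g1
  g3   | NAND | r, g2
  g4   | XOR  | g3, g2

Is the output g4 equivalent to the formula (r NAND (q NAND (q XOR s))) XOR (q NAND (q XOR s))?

g1 = r XOR s
g2 = q NAND g1 = q NAND (r XOR s)
g3 = r NAND g2 = r NAND (q NAND (r XOR s))
g4 = g3 XOR g2 = (r NAND (q NAND (r XOR s))) XOR (q NAND (r XOR s))
At p=0, q=1, r=0, s=0: circuit gives 0, formula gives 1.

No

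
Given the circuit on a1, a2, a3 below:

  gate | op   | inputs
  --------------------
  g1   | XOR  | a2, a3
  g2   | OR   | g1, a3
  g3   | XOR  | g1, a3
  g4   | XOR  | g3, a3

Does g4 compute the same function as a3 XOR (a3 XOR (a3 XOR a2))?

g1 = a2 XOR a3
g3 = g1 XOR a3 = (a2 XOR a3) XOR a3
g4 = g3 XOR a3 = ((a2 XOR a3) XOR a3) XOR a3
At a1=0, a2=0, a3=0: circuit gives 0, formula gives 0.
At a1=0, a2=0, a3=1: circuit gives 1, formula gives 1.
Agrees on all 8 inputs.

Yes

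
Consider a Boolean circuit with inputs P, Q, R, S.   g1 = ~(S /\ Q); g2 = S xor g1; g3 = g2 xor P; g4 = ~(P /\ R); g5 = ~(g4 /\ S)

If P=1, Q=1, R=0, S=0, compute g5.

g4 = ~(1 /\ 0) = 1
g5 = ~(1 /\ 0) = 1

1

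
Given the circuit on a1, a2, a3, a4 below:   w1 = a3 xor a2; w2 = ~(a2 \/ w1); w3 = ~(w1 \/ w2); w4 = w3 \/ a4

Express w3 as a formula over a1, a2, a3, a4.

~((a3 xor a2) \/ (~(a2 \/ (a3 xor a2))))

w1 = a3 xor a2
w2 = ~(a2 \/ w1) = ~(a2 \/ (a3 xor a2))
w3 = ~(w1 \/ w2) = ~((a3 xor a2) \/ (~(a2 \/ (a3 xor a2))))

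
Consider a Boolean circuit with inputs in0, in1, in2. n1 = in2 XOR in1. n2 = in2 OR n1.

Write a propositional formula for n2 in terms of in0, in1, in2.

n1 = in2 XOR in1
n2 = in2 OR n1 = in2 OR (in2 XOR in1)

in2 OR (in2 XOR in1)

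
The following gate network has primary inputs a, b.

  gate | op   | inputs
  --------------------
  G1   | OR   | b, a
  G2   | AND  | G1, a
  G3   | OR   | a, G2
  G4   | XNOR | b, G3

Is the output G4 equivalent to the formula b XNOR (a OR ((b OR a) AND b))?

G1 = b OR a
G2 = G1 AND a = (b OR a) AND a
G3 = a OR G2 = a OR ((b OR a) AND a)
G4 = b XNOR G3 = b XNOR (a OR ((b OR a) AND a))
At a=0, b=1: circuit gives 0, formula gives 1.

No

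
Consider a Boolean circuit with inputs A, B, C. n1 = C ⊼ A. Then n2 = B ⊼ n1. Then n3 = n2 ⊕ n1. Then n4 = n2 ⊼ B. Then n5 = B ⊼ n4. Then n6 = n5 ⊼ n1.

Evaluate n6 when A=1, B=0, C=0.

n1 = 0 ⊼ 1 = 1
n2 = 0 ⊼ 1 = 1
n4 = 1 ⊼ 0 = 1
n5 = 0 ⊼ 1 = 1
n6 = 1 ⊼ 1 = 0

0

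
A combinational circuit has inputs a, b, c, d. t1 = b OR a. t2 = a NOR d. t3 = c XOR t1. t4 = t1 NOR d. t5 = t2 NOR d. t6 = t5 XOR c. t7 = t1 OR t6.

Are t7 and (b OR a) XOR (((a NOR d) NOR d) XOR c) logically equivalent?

No

t1 = b OR a
t2 = a NOR d
t5 = t2 NOR d = (a NOR d) NOR d
t6 = t5 XOR c = ((a NOR d) NOR d) XOR c
t7 = t1 OR t6 = (b OR a) OR (((a NOR d) NOR d) XOR c)
At a=0, b=1, c=1, d=0: circuit gives 1, formula gives 0.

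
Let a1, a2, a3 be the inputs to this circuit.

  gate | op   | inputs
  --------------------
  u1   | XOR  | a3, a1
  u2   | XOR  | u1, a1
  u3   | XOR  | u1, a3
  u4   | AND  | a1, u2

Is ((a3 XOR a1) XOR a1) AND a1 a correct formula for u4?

u1 = a3 XOR a1
u2 = u1 XOR a1 = (a3 XOR a1) XOR a1
u4 = a1 AND u2 = a1 AND ((a3 XOR a1) XOR a1)
At a1=0, a2=0, a3=0: circuit gives 0, formula gives 0.
At a1=1, a2=0, a3=1: circuit gives 1, formula gives 1.
Agrees on all 8 inputs.

Yes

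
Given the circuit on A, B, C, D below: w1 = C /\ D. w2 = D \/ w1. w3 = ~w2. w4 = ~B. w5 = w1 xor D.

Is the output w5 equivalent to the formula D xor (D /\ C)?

w1 = C /\ D
w5 = w1 xor D = (C /\ D) xor D
At A=0, B=0, C=0, D=0: circuit gives 0, formula gives 0.
At A=0, B=0, C=0, D=1: circuit gives 1, formula gives 1.
Agrees on all 16 inputs.

Yes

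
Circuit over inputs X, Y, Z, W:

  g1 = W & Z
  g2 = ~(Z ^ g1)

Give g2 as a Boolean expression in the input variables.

~(Z ^ (W & Z))

g1 = W & Z
g2 = ~(Z ^ g1) = ~(Z ^ (W & Z))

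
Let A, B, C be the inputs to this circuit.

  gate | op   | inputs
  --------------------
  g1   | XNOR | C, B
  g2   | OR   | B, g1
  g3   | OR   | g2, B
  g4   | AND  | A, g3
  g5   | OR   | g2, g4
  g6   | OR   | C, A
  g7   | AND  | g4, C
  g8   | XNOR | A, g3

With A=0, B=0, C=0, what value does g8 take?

0

g1 = 0 XNOR 0 = 1
g2 = 0 OR 1 = 1
g3 = 1 OR 0 = 1
g8 = 0 XNOR 1 = 0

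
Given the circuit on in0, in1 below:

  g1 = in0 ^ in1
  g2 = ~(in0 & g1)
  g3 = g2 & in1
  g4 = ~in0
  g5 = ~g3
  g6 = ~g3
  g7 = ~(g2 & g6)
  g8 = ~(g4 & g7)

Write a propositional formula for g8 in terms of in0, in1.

~(~in0 & (~((~(in0 & (in0 ^ in1))) & ~((~(in0 & (in0 ^ in1))) & in1))))

g1 = in0 ^ in1
g2 = ~(in0 & g1) = ~(in0 & (in0 ^ in1))
g3 = g2 & in1 = (~(in0 & (in0 ^ in1))) & in1
g4 = ~in0
g6 = ~g3 = ~((~(in0 & (in0 ^ in1))) & in1)
g7 = ~(g2 & g6) = ~((~(in0 & (in0 ^ in1))) & ~((~(in0 & (in0 ^ in1))) & in1))
g8 = ~(g4 & g7) = ~(~in0 & (~((~(in0 & (in0 ^ in1))) & ~((~(in0 & (in0 ^ in1))) & in1))))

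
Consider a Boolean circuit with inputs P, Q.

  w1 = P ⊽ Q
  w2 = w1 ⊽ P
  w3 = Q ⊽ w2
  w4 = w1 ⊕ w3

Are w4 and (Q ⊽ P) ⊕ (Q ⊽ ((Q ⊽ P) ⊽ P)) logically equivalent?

w1 = P ⊽ Q
w2 = w1 ⊽ P = (P ⊽ Q) ⊽ P
w3 = Q ⊽ w2 = Q ⊽ ((P ⊽ Q) ⊽ P)
w4 = w1 ⊕ w3 = (P ⊽ Q) ⊕ (Q ⊽ ((P ⊽ Q) ⊽ P))
At P=0, Q=0: circuit gives 0, formula gives 0.
At P=1, Q=0: circuit gives 1, formula gives 1.
Agrees on all 4 inputs.

Yes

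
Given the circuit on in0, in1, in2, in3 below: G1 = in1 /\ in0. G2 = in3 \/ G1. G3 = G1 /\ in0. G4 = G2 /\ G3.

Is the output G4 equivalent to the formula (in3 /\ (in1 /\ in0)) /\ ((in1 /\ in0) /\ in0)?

No

G1 = in1 /\ in0
G2 = in3 \/ G1 = in3 \/ (in1 /\ in0)
G3 = G1 /\ in0 = (in1 /\ in0) /\ in0
G4 = G2 /\ G3 = (in3 \/ (in1 /\ in0)) /\ ((in1 /\ in0) /\ in0)
At in0=1, in1=1, in2=0, in3=0: circuit gives 1, formula gives 0.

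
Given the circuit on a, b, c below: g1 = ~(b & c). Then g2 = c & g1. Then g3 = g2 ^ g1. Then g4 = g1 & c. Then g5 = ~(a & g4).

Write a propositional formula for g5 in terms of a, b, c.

~(a & ((~(b & c)) & c))

g1 = ~(b & c)
g4 = g1 & c = (~(b & c)) & c
g5 = ~(a & g4) = ~(a & ((~(b & c)) & c))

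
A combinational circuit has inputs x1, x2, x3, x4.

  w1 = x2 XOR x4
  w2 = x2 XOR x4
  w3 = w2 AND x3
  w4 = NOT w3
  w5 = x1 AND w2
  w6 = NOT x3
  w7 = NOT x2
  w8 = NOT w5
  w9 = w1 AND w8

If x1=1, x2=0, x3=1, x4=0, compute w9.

0

w1 = 0 XOR 0 = 0
w2 = 0 XOR 0 = 0
w5 = 1 AND 0 = 0
w8 = NOT 0 = 1
w9 = 0 AND 1 = 0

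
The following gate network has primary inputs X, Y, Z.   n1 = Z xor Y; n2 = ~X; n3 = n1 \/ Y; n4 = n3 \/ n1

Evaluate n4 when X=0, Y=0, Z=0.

n1 = 0 xor 0 = 0
n3 = 0 \/ 0 = 0
n4 = 0 \/ 0 = 0

0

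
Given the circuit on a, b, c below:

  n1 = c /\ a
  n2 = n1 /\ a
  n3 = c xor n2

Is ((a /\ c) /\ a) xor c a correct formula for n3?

n1 = c /\ a
n2 = n1 /\ a = (c /\ a) /\ a
n3 = c xor n2 = c xor ((c /\ a) /\ a)
At a=0, b=0, c=0: circuit gives 0, formula gives 0.
At a=0, b=0, c=1: circuit gives 1, formula gives 1.
Agrees on all 8 inputs.

Yes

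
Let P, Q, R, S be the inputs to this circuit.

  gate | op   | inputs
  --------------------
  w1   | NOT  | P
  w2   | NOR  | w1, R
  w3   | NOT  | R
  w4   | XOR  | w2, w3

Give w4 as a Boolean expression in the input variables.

w1 = NOT P
w2 = w1 NOR R = NOT P NOR R
w3 = NOT R
w4 = w2 XOR w3 = (NOT P NOR R) XOR NOT R

(NOT P NOR R) XOR NOT R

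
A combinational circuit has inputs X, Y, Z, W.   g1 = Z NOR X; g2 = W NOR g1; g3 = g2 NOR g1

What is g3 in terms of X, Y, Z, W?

g1 = Z NOR X
g2 = W NOR g1 = W NOR (Z NOR X)
g3 = g2 NOR g1 = (W NOR (Z NOR X)) NOR (Z NOR X)

(W NOR (Z NOR X)) NOR (Z NOR X)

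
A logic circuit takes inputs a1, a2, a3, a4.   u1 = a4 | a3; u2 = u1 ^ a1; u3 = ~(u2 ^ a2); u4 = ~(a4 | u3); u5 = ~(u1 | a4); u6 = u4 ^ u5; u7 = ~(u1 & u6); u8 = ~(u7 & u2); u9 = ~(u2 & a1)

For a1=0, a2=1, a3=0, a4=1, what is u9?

1

u1 = 1 | 0 = 1
u2 = 1 ^ 0 = 1
u9 = ~(1 & 0) = 1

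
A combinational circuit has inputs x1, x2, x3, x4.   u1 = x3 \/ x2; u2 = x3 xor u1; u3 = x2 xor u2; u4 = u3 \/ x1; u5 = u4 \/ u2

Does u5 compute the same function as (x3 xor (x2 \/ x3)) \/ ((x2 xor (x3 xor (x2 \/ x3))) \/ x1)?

u1 = x3 \/ x2
u2 = x3 xor u1 = x3 xor (x3 \/ x2)
u3 = x2 xor u2 = x2 xor (x3 xor (x3 \/ x2))
u4 = u3 \/ x1 = (x2 xor (x3 xor (x3 \/ x2))) \/ x1
u5 = u4 \/ u2 = ((x2 xor (x3 xor (x3 \/ x2))) \/ x1) \/ (x3 xor (x3 \/ x2))
At x1=0, x2=0, x3=0, x4=0: circuit gives 0, formula gives 0.
At x1=0, x2=1, x3=0, x4=0: circuit gives 1, formula gives 1.
Agrees on all 16 inputs.

Yes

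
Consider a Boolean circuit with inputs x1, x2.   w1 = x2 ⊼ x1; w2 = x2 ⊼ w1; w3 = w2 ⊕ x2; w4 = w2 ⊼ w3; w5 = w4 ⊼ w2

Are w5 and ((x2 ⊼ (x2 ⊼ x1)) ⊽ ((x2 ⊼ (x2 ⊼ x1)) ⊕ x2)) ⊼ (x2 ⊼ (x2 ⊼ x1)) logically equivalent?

w1 = x2 ⊼ x1
w2 = x2 ⊼ w1 = x2 ⊼ (x2 ⊼ x1)
w3 = w2 ⊕ x2 = (x2 ⊼ (x2 ⊼ x1)) ⊕ x2
w4 = w2 ⊼ w3 = (x2 ⊼ (x2 ⊼ x1)) ⊼ ((x2 ⊼ (x2 ⊼ x1)) ⊕ x2)
w5 = w4 ⊼ w2 = ((x2 ⊼ (x2 ⊼ x1)) ⊼ ((x2 ⊼ (x2 ⊼ x1)) ⊕ x2)) ⊼ (x2 ⊼ (x2 ⊼ x1))
At x1=1, x2=1: circuit gives 0, formula gives 1.

No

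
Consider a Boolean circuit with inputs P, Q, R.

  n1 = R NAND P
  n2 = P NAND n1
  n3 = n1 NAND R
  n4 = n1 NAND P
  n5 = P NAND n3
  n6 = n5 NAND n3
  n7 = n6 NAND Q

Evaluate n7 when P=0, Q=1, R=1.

0

n1 = 1 NAND 0 = 1
n3 = 1 NAND 1 = 0
n5 = 0 NAND 0 = 1
n6 = 1 NAND 0 = 1
n7 = 1 NAND 1 = 0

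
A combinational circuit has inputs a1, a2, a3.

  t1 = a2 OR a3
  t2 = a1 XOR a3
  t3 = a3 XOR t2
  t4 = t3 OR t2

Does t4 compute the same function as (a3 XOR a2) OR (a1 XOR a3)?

No

t2 = a1 XOR a3
t3 = a3 XOR t2 = a3 XOR (a1 XOR a3)
t4 = t3 OR t2 = (a3 XOR (a1 XOR a3)) OR (a1 XOR a3)
At a1=0, a2=1, a3=0: circuit gives 0, formula gives 1.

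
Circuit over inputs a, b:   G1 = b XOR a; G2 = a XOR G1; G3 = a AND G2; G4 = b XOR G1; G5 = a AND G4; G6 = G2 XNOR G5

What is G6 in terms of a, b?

G1 = b XOR a
G2 = a XOR G1 = a XOR (b XOR a)
G4 = b XOR G1 = b XOR (b XOR a)
G5 = a AND G4 = a AND (b XOR (b XOR a))
G6 = G2 XNOR G5 = (a XOR (b XOR a)) XNOR (a AND (b XOR (b XOR a)))

(a XOR (b XOR a)) XNOR (a AND (b XOR (b XOR a)))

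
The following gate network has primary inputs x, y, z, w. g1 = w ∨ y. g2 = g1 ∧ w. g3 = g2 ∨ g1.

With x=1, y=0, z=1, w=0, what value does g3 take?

g1 = 0 ∨ 0 = 0
g2 = 0 ∧ 0 = 0
g3 = 0 ∨ 0 = 0

0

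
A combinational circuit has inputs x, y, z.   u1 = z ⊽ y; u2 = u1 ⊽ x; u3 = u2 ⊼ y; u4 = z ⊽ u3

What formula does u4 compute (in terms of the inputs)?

u1 = z ⊽ y
u2 = u1 ⊽ x = (z ⊽ y) ⊽ x
u3 = u2 ⊼ y = ((z ⊽ y) ⊽ x) ⊼ y
u4 = z ⊽ u3 = z ⊽ (((z ⊽ y) ⊽ x) ⊼ y)

z ⊽ (((z ⊽ y) ⊽ x) ⊼ y)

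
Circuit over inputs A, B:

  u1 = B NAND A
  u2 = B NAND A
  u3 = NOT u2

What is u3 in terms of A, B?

u2 = B NAND A
u3 = NOT u2 = NOT (B NAND A)

NOT (B NAND A)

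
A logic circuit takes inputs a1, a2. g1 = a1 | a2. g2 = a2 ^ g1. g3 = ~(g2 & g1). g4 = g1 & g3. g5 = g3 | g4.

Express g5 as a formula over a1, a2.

g1 = a1 | a2
g2 = a2 ^ g1 = a2 ^ (a1 | a2)
g3 = ~(g2 & g1) = ~((a2 ^ (a1 | a2)) & (a1 | a2))
g4 = g1 & g3 = (a1 | a2) & (~((a2 ^ (a1 | a2)) & (a1 | a2)))
g5 = g3 | g4 = (~((a2 ^ (a1 | a2)) & (a1 | a2))) | ((a1 | a2) & (~((a2 ^ (a1 | a2)) & (a1 | a2))))

(~((a2 ^ (a1 | a2)) & (a1 | a2))) | ((a1 | a2) & (~((a2 ^ (a1 | a2)) & (a1 | a2))))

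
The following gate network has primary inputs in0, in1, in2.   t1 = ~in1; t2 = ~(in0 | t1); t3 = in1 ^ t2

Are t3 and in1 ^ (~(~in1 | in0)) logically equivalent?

Yes

t1 = ~in1
t2 = ~(in0 | t1) = ~(in0 | ~in1)
t3 = in1 ^ t2 = in1 ^ (~(in0 | ~in1))
At in0=0, in1=0, in2=0: circuit gives 0, formula gives 0.
At in0=1, in1=1, in2=0: circuit gives 1, formula gives 1.
Agrees on all 8 inputs.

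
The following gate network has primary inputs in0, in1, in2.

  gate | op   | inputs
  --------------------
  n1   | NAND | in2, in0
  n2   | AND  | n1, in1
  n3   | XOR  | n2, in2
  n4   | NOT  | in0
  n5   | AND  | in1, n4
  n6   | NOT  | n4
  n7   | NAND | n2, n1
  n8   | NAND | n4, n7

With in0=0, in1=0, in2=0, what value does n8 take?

n1 = 0 NAND 0 = 1
n2 = 1 AND 0 = 0
n4 = NOT 0 = 1
n7 = 0 NAND 1 = 1
n8 = 1 NAND 1 = 0

0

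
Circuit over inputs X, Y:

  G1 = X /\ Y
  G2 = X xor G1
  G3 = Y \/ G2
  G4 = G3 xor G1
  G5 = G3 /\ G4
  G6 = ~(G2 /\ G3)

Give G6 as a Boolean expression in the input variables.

~((X xor (X /\ Y)) /\ (Y \/ (X xor (X /\ Y))))

G1 = X /\ Y
G2 = X xor G1 = X xor (X /\ Y)
G3 = Y \/ G2 = Y \/ (X xor (X /\ Y))
G6 = ~(G2 /\ G3) = ~((X xor (X /\ Y)) /\ (Y \/ (X xor (X /\ Y))))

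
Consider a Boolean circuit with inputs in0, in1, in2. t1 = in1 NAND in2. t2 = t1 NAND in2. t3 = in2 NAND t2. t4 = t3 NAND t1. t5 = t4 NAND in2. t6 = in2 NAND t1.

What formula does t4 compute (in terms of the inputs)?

t1 = in1 NAND in2
t2 = t1 NAND in2 = (in1 NAND in2) NAND in2
t3 = in2 NAND t2 = in2 NAND ((in1 NAND in2) NAND in2)
t4 = t3 NAND t1 = (in2 NAND ((in1 NAND in2) NAND in2)) NAND (in1 NAND in2)

(in2 NAND ((in1 NAND in2) NAND in2)) NAND (in1 NAND in2)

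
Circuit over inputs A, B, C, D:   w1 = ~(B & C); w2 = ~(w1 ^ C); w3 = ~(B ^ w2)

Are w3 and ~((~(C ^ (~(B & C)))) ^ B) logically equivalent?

w1 = ~(B & C)
w2 = ~(w1 ^ C) = ~((~(B & C)) ^ C)
w3 = ~(B ^ w2) = ~(B ^ (~((~(B & C)) ^ C)))
At A=0, B=0, C=1, D=0: circuit gives 0, formula gives 0.
At A=0, B=0, C=0, D=0: circuit gives 1, formula gives 1.
Agrees on all 16 inputs.

Yes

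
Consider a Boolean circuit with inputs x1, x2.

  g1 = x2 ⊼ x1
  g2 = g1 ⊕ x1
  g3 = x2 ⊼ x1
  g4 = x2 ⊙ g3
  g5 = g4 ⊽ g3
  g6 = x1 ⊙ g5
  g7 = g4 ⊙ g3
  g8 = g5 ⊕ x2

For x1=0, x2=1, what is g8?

g3 = 1 ⊼ 0 = 1
g4 = 1 ⊙ 1 = 1
g5 = 1 ⊽ 1 = 0
g8 = 0 ⊕ 1 = 1

1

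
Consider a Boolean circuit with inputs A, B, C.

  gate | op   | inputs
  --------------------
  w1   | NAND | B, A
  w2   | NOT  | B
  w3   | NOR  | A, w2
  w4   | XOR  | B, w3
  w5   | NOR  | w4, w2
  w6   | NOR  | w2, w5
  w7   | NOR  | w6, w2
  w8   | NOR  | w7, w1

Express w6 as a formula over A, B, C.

NOT B NOR ((B XOR (A NOR NOT B)) NOR NOT B)

w2 = NOT B
w3 = A NOR w2 = A NOR NOT B
w4 = B XOR w3 = B XOR (A NOR NOT B)
w5 = w4 NOR w2 = (B XOR (A NOR NOT B)) NOR NOT B
w6 = w2 NOR w5 = NOT B NOR ((B XOR (A NOR NOT B)) NOR NOT B)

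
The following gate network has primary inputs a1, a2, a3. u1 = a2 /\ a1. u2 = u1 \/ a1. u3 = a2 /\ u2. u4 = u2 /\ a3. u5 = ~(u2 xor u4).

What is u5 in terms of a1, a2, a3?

~(((a2 /\ a1) \/ a1) xor (((a2 /\ a1) \/ a1) /\ a3))

u1 = a2 /\ a1
u2 = u1 \/ a1 = (a2 /\ a1) \/ a1
u4 = u2 /\ a3 = ((a2 /\ a1) \/ a1) /\ a3
u5 = ~(u2 xor u4) = ~(((a2 /\ a1) \/ a1) xor (((a2 /\ a1) \/ a1) /\ a3))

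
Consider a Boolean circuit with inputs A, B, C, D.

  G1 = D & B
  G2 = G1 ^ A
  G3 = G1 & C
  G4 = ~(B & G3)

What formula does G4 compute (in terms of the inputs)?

~(B & ((D & B) & C))

G1 = D & B
G3 = G1 & C = (D & B) & C
G4 = ~(B & G3) = ~(B & ((D & B) & C))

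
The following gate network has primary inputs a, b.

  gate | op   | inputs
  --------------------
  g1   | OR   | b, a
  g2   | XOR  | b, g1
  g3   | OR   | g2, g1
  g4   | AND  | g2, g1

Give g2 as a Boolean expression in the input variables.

g1 = b OR a
g2 = b XOR g1 = b XOR (b OR a)

b XOR (b OR a)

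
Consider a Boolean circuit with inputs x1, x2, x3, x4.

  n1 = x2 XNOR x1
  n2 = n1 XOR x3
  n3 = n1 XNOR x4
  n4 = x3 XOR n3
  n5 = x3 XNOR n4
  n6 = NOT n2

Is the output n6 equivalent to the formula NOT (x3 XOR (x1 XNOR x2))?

n1 = x2 XNOR x1
n2 = n1 XOR x3 = (x2 XNOR x1) XOR x3
n6 = NOT n2 = NOT ((x2 XNOR x1) XOR x3)
At x1=0, x2=0, x3=0, x4=0: circuit gives 0, formula gives 0.
At x1=0, x2=0, x3=1, x4=0: circuit gives 1, formula gives 1.
Agrees on all 16 inputs.

Yes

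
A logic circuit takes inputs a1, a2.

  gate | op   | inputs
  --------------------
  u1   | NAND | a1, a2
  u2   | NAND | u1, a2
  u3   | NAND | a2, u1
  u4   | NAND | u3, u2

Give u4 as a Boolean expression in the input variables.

(a2 NAND (a1 NAND a2)) NAND ((a1 NAND a2) NAND a2)

u1 = a1 NAND a2
u2 = u1 NAND a2 = (a1 NAND a2) NAND a2
u3 = a2 NAND u1 = a2 NAND (a1 NAND a2)
u4 = u3 NAND u2 = (a2 NAND (a1 NAND a2)) NAND ((a1 NAND a2) NAND a2)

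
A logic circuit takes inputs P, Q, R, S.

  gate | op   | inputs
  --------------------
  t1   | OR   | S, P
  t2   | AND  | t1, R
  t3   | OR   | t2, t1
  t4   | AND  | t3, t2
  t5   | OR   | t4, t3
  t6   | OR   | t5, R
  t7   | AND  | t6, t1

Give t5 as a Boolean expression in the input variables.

((((S OR P) AND R) OR (S OR P)) AND ((S OR P) AND R)) OR (((S OR P) AND R) OR (S OR P))

t1 = S OR P
t2 = t1 AND R = (S OR P) AND R
t3 = t2 OR t1 = ((S OR P) AND R) OR (S OR P)
t4 = t3 AND t2 = (((S OR P) AND R) OR (S OR P)) AND ((S OR P) AND R)
t5 = t4 OR t3 = ((((S OR P) AND R) OR (S OR P)) AND ((S OR P) AND R)) OR (((S OR P) AND R) OR (S OR P))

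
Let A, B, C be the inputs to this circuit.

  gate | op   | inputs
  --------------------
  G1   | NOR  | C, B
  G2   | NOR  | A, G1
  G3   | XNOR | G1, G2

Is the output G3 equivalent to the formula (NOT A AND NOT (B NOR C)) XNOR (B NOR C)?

G1 = C NOR B
G2 = A NOR G1 = A NOR (C NOR B)
G3 = G1 XNOR G2 = (C NOR B) XNOR (A NOR (C NOR B))
At A=0, B=0, C=0: circuit gives 0, formula gives 0.
At A=1, B=0, C=1: circuit gives 1, formula gives 1.
Agrees on all 8 inputs.

Yes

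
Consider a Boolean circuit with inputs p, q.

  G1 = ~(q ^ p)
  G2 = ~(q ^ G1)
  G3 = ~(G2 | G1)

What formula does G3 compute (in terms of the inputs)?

G1 = ~(q ^ p)
G2 = ~(q ^ G1) = ~(q ^ (~(q ^ p)))
G3 = ~(G2 | G1) = ~((~(q ^ (~(q ^ p)))) | (~(q ^ p)))

~((~(q ^ (~(q ^ p)))) | (~(q ^ p)))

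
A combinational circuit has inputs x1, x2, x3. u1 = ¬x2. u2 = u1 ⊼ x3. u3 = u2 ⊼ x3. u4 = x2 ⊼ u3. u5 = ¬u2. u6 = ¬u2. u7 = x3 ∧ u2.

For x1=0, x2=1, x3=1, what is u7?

1

u1 = ¬1 = 0
u2 = 0 ⊼ 1 = 1
u7 = 1 ∧ 1 = 1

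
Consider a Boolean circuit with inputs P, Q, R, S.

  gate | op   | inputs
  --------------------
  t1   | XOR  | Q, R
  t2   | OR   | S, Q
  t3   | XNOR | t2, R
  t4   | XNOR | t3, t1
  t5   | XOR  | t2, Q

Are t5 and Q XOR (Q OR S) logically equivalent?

Yes

t2 = S OR Q
t5 = t2 XOR Q = (S OR Q) XOR Q
At P=0, Q=0, R=0, S=0: circuit gives 0, formula gives 0.
At P=0, Q=0, R=0, S=1: circuit gives 1, formula gives 1.
Agrees on all 16 inputs.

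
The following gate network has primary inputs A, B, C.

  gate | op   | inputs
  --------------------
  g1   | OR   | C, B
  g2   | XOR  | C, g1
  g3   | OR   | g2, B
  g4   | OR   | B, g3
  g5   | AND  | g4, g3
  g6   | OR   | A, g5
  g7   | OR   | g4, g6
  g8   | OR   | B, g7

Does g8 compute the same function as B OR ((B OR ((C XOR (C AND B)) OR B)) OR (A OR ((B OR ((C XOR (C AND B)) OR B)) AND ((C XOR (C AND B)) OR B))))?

g1 = C OR B
g2 = C XOR g1 = C XOR (C OR B)
g3 = g2 OR B = (C XOR (C OR B)) OR B
g4 = B OR g3 = B OR ((C XOR (C OR B)) OR B)
g5 = g4 AND g3 = (B OR ((C XOR (C OR B)) OR B)) AND ((C XOR (C OR B)) OR B)
g6 = A OR g5 = A OR ((B OR ((C XOR (C OR B)) OR B)) AND ((C XOR (C OR B)) OR B))
g7 = g4 OR g6 = (B OR ((C XOR (C OR B)) OR B)) OR (A OR ((B OR ((C XOR (C OR B)) OR B)) AND ((C XOR (C OR B)) OR B)))
g8 = B OR g7 = B OR ((B OR ((C XOR (C OR B)) OR B)) OR (A OR ((B OR ((C XOR (C OR B)) OR B)) AND ((C XOR (C OR B)) OR B))))
At A=0, B=0, C=1: circuit gives 0, formula gives 1.

No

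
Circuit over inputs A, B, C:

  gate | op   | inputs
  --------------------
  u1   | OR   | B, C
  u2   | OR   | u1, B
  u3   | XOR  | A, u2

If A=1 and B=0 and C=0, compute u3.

u1 = 0 OR 0 = 0
u2 = 0 OR 0 = 0
u3 = 1 XOR 0 = 1

1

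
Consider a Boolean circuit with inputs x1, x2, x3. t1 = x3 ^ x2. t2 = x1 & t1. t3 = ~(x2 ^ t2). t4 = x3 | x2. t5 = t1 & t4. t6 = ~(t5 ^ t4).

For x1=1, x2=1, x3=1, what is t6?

0

t1 = 1 ^ 1 = 0
t4 = 1 | 1 = 1
t5 = 0 & 1 = 0
t6 = ~(0 ^ 1) = 0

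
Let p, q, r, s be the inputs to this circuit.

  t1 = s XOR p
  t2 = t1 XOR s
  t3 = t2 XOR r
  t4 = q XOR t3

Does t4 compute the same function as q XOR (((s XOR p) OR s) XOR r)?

t1 = s XOR p
t2 = t1 XOR s = (s XOR p) XOR s
t3 = t2 XOR r = ((s XOR p) XOR s) XOR r
t4 = q XOR t3 = q XOR (((s XOR p) XOR s) XOR r)
At p=0, q=0, r=0, s=1: circuit gives 0, formula gives 1.

No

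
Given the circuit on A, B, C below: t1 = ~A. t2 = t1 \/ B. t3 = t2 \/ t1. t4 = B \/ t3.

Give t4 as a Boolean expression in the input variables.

B \/ ((~A \/ B) \/ ~A)

t1 = ~A
t2 = t1 \/ B = ~A \/ B
t3 = t2 \/ t1 = (~A \/ B) \/ ~A
t4 = B \/ t3 = B \/ ((~A \/ B) \/ ~A)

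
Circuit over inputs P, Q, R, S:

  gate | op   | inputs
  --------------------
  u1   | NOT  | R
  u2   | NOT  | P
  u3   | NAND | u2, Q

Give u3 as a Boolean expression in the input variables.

u2 = NOT P
u3 = u2 NAND Q = NOT P NAND Q

NOT P NAND Q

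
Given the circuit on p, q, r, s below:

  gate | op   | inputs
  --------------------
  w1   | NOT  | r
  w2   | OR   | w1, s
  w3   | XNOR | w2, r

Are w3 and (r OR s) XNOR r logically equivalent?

No

w1 = NOT r
w2 = w1 OR s = NOT r OR s
w3 = w2 XNOR r = (NOT r OR s) XNOR r
At p=0, q=0, r=0, s=0: circuit gives 0, formula gives 1.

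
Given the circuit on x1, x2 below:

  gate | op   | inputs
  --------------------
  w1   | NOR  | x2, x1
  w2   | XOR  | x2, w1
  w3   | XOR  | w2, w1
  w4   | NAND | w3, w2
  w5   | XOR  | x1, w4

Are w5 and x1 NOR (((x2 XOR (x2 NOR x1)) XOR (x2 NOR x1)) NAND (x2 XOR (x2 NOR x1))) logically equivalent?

No

w1 = x2 NOR x1
w2 = x2 XOR w1 = x2 XOR (x2 NOR x1)
w3 = w2 XOR w1 = (x2 XOR (x2 NOR x1)) XOR (x2 NOR x1)
w4 = w3 NAND w2 = ((x2 XOR (x2 NOR x1)) XOR (x2 NOR x1)) NAND (x2 XOR (x2 NOR x1))
w5 = x1 XOR w4 = x1 XOR (((x2 XOR (x2 NOR x1)) XOR (x2 NOR x1)) NAND (x2 XOR (x2 NOR x1)))
At x1=0, x2=0: circuit gives 1, formula gives 0.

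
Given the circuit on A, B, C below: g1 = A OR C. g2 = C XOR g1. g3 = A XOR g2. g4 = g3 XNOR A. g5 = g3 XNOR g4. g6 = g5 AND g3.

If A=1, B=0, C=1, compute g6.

1

g1 = 1 OR 1 = 1
g2 = 1 XOR 1 = 0
g3 = 1 XOR 0 = 1
g4 = 1 XNOR 1 = 1
g5 = 1 XNOR 1 = 1
g6 = 1 AND 1 = 1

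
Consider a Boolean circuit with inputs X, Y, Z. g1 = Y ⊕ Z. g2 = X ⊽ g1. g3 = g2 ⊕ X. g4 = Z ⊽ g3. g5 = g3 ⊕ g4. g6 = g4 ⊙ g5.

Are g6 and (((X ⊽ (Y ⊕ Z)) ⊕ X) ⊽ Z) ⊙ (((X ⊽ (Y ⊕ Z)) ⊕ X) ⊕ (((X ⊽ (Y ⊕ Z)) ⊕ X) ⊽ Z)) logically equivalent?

Yes

g1 = Y ⊕ Z
g2 = X ⊽ g1 = X ⊽ (Y ⊕ Z)
g3 = g2 ⊕ X = (X ⊽ (Y ⊕ Z)) ⊕ X
g4 = Z ⊽ g3 = Z ⊽ ((X ⊽ (Y ⊕ Z)) ⊕ X)
g5 = g3 ⊕ g4 = ((X ⊽ (Y ⊕ Z)) ⊕ X) ⊕ (Z ⊽ ((X ⊽ (Y ⊕ Z)) ⊕ X))
g6 = g4 ⊙ g5 = (Z ⊽ ((X ⊽ (Y ⊕ Z)) ⊕ X)) ⊙ (((X ⊽ (Y ⊕ Z)) ⊕ X) ⊕ (Z ⊽ ((X ⊽ (Y ⊕ Z)) ⊕ X)))
At X=0, Y=0, Z=0: circuit gives 0, formula gives 0.
At X=0, Y=0, Z=1: circuit gives 1, formula gives 1.
Agrees on all 8 inputs.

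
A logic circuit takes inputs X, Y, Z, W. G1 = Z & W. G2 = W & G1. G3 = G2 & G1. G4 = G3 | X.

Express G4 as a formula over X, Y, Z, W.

G1 = Z & W
G2 = W & G1 = W & (Z & W)
G3 = G2 & G1 = (W & (Z & W)) & (Z & W)
G4 = G3 | X = ((W & (Z & W)) & (Z & W)) | X

((W & (Z & W)) & (Z & W)) | X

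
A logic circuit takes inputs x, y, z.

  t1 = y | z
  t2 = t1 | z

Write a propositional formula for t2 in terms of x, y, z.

(y | z) | z

t1 = y | z
t2 = t1 | z = (y | z) | z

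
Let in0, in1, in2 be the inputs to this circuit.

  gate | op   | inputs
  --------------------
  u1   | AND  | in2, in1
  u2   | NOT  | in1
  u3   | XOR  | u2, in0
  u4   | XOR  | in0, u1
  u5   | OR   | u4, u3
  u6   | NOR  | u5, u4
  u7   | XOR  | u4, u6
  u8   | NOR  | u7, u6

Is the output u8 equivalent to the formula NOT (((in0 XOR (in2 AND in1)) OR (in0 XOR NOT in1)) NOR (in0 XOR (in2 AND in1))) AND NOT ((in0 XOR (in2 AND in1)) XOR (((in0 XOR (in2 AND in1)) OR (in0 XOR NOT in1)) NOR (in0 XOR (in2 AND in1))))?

Yes

u1 = in2 AND in1
u2 = NOT in1
u3 = u2 XOR in0 = NOT in1 XOR in0
u4 = in0 XOR u1 = in0 XOR (in2 AND in1)
u5 = u4 OR u3 = (in0 XOR (in2 AND in1)) OR (NOT in1 XOR in0)
u6 = u5 NOR u4 = ((in0 XOR (in2 AND in1)) OR (NOT in1 XOR in0)) NOR (in0 XOR (in2 AND in1))
u7 = u4 XOR u6 = (in0 XOR (in2 AND in1)) XOR (((in0 XOR (in2 AND in1)) OR (NOT in1 XOR in0)) NOR (in0 XOR (in2 AND in1)))
u8 = u7 NOR u6 = ((in0 XOR (in2 AND in1)) XOR (((in0 XOR (in2 AND in1)) OR (NOT in1 XOR in0)) NOR (in0 XOR (in2 AND in1)))) NOR (((in0 XOR (in2 AND in1)) OR (NOT in1 XOR in0)) NOR (in0 XOR (in2 AND in1)))
At in0=0, in1=1, in2=0: circuit gives 0, formula gives 0.
At in0=0, in1=0, in2=0: circuit gives 1, formula gives 1.
Agrees on all 8 inputs.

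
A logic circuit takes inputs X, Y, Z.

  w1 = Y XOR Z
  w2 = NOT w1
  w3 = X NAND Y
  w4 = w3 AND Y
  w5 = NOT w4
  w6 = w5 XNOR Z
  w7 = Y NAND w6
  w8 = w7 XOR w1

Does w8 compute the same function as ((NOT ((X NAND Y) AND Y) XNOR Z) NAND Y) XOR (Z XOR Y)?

Yes

w1 = Y XOR Z
w3 = X NAND Y
w4 = w3 AND Y = (X NAND Y) AND Y
w5 = NOT w4 = NOT ((X NAND Y) AND Y)
w6 = w5 XNOR Z = NOT ((X NAND Y) AND Y) XNOR Z
w7 = Y NAND w6 = Y NAND (NOT ((X NAND Y) AND Y) XNOR Z)
w8 = w7 XOR w1 = (Y NAND (NOT ((X NAND Y) AND Y) XNOR Z)) XOR (Y XOR Z)
At X=0, Y=0, Z=1: circuit gives 0, formula gives 0.
At X=0, Y=0, Z=0: circuit gives 1, formula gives 1.
Agrees on all 8 inputs.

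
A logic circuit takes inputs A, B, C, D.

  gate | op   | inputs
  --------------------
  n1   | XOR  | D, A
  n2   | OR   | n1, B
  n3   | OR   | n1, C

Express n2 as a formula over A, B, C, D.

(D XOR A) OR B

n1 = D XOR A
n2 = n1 OR B = (D XOR A) OR B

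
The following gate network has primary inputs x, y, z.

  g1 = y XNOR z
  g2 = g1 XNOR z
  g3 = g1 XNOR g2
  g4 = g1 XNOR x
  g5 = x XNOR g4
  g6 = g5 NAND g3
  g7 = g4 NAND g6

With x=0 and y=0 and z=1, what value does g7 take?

g1 = 0 XNOR 1 = 0
g2 = 0 XNOR 1 = 0
g3 = 0 XNOR 0 = 1
g4 = 0 XNOR 0 = 1
g5 = 0 XNOR 1 = 0
g6 = 0 NAND 1 = 1
g7 = 1 NAND 1 = 0

0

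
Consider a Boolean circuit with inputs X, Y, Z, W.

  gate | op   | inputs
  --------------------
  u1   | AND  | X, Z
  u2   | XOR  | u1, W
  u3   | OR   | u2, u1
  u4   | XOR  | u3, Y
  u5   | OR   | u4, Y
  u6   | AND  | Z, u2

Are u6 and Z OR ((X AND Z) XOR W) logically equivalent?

No

u1 = X AND Z
u2 = u1 XOR W = (X AND Z) XOR W
u6 = Z AND u2 = Z AND ((X AND Z) XOR W)
At X=0, Y=0, Z=0, W=1: circuit gives 0, formula gives 1.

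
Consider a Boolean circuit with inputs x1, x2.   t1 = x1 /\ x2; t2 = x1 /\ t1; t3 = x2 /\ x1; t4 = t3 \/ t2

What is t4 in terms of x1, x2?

(x2 /\ x1) \/ (x1 /\ (x1 /\ x2))

t1 = x1 /\ x2
t2 = x1 /\ t1 = x1 /\ (x1 /\ x2)
t3 = x2 /\ x1
t4 = t3 \/ t2 = (x2 /\ x1) \/ (x1 /\ (x1 /\ x2))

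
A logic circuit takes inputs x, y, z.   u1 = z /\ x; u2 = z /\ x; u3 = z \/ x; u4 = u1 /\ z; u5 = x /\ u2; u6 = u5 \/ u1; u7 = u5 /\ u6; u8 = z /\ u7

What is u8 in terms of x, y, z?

u1 = z /\ x
u2 = z /\ x
u5 = x /\ u2 = x /\ (z /\ x)
u6 = u5 \/ u1 = (x /\ (z /\ x)) \/ (z /\ x)
u7 = u5 /\ u6 = (x /\ (z /\ x)) /\ ((x /\ (z /\ x)) \/ (z /\ x))
u8 = z /\ u7 = z /\ ((x /\ (z /\ x)) /\ ((x /\ (z /\ x)) \/ (z /\ x)))

z /\ ((x /\ (z /\ x)) /\ ((x /\ (z /\ x)) \/ (z /\ x)))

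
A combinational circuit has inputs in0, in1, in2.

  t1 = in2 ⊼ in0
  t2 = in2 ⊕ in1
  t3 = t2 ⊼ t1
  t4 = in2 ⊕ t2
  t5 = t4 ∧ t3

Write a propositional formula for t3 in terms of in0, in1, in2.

(in2 ⊕ in1) ⊼ (in2 ⊼ in0)

t1 = in2 ⊼ in0
t2 = in2 ⊕ in1
t3 = t2 ⊼ t1 = (in2 ⊕ in1) ⊼ (in2 ⊼ in0)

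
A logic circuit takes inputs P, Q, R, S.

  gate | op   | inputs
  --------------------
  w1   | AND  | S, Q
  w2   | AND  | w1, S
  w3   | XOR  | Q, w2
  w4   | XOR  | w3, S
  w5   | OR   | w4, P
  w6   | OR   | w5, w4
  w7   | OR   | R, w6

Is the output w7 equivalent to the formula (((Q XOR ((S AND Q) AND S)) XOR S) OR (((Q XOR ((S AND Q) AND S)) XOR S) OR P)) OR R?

w1 = S AND Q
w2 = w1 AND S = (S AND Q) AND S
w3 = Q XOR w2 = Q XOR ((S AND Q) AND S)
w4 = w3 XOR S = (Q XOR ((S AND Q) AND S)) XOR S
w5 = w4 OR P = ((Q XOR ((S AND Q) AND S)) XOR S) OR P
w6 = w5 OR w4 = (((Q XOR ((S AND Q) AND S)) XOR S) OR P) OR ((Q XOR ((S AND Q) AND S)) XOR S)
w7 = R OR w6 = R OR ((((Q XOR ((S AND Q) AND S)) XOR S) OR P) OR ((Q XOR ((S AND Q) AND S)) XOR S))
At P=0, Q=0, R=0, S=0: circuit gives 0, formula gives 0.
At P=0, Q=0, R=0, S=1: circuit gives 1, formula gives 1.
Agrees on all 16 inputs.

Yes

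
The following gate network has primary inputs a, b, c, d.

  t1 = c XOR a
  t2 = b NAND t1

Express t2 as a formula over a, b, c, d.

b NAND (c XOR a)

t1 = c XOR a
t2 = b NAND t1 = b NAND (c XOR a)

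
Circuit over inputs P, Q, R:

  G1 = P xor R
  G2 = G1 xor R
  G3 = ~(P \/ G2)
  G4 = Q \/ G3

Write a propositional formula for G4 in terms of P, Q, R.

G1 = P xor R
G2 = G1 xor R = (P xor R) xor R
G3 = ~(P \/ G2) = ~(P \/ ((P xor R) xor R))
G4 = Q \/ G3 = Q \/ (~(P \/ ((P xor R) xor R)))

Q \/ (~(P \/ ((P xor R) xor R)))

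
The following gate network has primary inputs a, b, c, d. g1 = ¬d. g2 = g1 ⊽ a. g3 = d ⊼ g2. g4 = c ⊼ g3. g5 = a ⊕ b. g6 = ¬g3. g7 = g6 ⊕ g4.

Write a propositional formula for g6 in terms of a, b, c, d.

¬(d ⊼ (¬d ⊽ a))

g1 = ¬d
g2 = g1 ⊽ a = ¬d ⊽ a
g3 = d ⊼ g2 = d ⊼ (¬d ⊽ a)
g6 = ¬g3 = ¬(d ⊼ (¬d ⊽ a))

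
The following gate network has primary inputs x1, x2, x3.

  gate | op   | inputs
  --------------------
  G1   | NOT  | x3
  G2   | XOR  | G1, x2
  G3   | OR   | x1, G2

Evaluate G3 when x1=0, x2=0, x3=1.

0

G1 = NOT 1 = 0
G2 = 0 XOR 0 = 0
G3 = 0 OR 0 = 0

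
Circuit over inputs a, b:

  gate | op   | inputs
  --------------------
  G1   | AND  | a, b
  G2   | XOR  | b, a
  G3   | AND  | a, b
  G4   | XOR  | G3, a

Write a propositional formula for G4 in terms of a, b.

G3 = a AND b
G4 = G3 XOR a = (a AND b) XOR a

(a AND b) XOR a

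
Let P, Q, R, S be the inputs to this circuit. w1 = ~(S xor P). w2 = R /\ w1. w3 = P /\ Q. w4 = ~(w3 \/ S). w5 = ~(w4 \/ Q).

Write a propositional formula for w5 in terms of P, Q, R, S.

~((~((P /\ Q) \/ S)) \/ Q)

w3 = P /\ Q
w4 = ~(w3 \/ S) = ~((P /\ Q) \/ S)
w5 = ~(w4 \/ Q) = ~((~((P /\ Q) \/ S)) \/ Q)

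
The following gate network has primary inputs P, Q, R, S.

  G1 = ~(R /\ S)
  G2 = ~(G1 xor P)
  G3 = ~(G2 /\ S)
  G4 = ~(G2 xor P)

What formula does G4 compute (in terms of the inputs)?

~((~((~(R /\ S)) xor P)) xor P)

G1 = ~(R /\ S)
G2 = ~(G1 xor P) = ~((~(R /\ S)) xor P)
G4 = ~(G2 xor P) = ~((~((~(R /\ S)) xor P)) xor P)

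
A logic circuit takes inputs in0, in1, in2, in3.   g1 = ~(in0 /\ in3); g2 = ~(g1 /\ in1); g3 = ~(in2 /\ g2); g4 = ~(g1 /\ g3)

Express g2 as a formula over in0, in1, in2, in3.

~((~(in0 /\ in3)) /\ in1)

g1 = ~(in0 /\ in3)
g2 = ~(g1 /\ in1) = ~((~(in0 /\ in3)) /\ in1)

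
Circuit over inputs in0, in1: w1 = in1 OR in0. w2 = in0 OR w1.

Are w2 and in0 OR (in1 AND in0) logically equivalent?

w1 = in1 OR in0
w2 = in0 OR w1 = in0 OR (in1 OR in0)
At in0=0, in1=1: circuit gives 1, formula gives 0.

No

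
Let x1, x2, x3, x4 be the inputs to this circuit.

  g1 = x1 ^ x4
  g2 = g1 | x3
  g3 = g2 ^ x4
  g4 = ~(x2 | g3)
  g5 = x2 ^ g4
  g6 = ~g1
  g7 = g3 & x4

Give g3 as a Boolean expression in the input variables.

((x1 ^ x4) | x3) ^ x4

g1 = x1 ^ x4
g2 = g1 | x3 = (x1 ^ x4) | x3
g3 = g2 ^ x4 = ((x1 ^ x4) | x3) ^ x4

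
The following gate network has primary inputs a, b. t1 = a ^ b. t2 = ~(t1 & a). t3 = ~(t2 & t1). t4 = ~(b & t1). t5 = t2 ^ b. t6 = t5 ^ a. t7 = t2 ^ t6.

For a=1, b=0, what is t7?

t1 = 1 ^ 0 = 1
t2 = ~(1 & 1) = 0
t5 = 0 ^ 0 = 0
t6 = 0 ^ 1 = 1
t7 = 0 ^ 1 = 1

1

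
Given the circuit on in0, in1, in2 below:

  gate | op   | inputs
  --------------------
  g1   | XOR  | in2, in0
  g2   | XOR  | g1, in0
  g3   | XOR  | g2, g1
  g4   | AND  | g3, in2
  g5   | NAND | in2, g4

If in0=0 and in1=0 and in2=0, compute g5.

g1 = 0 XOR 0 = 0
g2 = 0 XOR 0 = 0
g3 = 0 XOR 0 = 0
g4 = 0 AND 0 = 0
g5 = 0 NAND 0 = 1

1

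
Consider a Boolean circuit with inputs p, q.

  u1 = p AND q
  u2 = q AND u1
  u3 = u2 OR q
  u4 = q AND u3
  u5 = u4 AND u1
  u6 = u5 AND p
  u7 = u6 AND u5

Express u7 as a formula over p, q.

(((q AND ((q AND (p AND q)) OR q)) AND (p AND q)) AND p) AND ((q AND ((q AND (p AND q)) OR q)) AND (p AND q))

u1 = p AND q
u2 = q AND u1 = q AND (p AND q)
u3 = u2 OR q = (q AND (p AND q)) OR q
u4 = q AND u3 = q AND ((q AND (p AND q)) OR q)
u5 = u4 AND u1 = (q AND ((q AND (p AND q)) OR q)) AND (p AND q)
u6 = u5 AND p = ((q AND ((q AND (p AND q)) OR q)) AND (p AND q)) AND p
u7 = u6 AND u5 = (((q AND ((q AND (p AND q)) OR q)) AND (p AND q)) AND p) AND ((q AND ((q AND (p AND q)) OR q)) AND (p AND q))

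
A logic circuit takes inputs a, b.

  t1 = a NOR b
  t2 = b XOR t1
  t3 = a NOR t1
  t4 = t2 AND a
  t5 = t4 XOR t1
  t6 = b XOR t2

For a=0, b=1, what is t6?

0

t1 = 0 NOR 1 = 0
t2 = 1 XOR 0 = 1
t6 = 1 XOR 1 = 0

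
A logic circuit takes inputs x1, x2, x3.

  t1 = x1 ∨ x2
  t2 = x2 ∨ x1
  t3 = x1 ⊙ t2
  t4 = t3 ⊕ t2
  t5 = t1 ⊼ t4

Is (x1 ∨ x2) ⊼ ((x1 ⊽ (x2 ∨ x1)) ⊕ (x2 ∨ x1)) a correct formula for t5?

No

t1 = x1 ∨ x2
t2 = x2 ∨ x1
t3 = x1 ⊙ t2 = x1 ⊙ (x2 ∨ x1)
t4 = t3 ⊕ t2 = (x1 ⊙ (x2 ∨ x1)) ⊕ (x2 ∨ x1)
t5 = t1 ⊼ t4 = (x1 ∨ x2) ⊼ ((x1 ⊙ (x2 ∨ x1)) ⊕ (x2 ∨ x1))
At x1=1, x2=0, x3=0: circuit gives 1, formula gives 0.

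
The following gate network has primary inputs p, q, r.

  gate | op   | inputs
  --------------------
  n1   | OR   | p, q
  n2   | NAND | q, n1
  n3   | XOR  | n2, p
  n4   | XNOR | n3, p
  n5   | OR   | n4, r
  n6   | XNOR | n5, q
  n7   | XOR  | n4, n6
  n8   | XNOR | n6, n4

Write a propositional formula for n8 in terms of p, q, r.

n1 = p OR q
n2 = q NAND n1 = q NAND (p OR q)
n3 = n2 XOR p = (q NAND (p OR q)) XOR p
n4 = n3 XNOR p = ((q NAND (p OR q)) XOR p) XNOR p
n5 = n4 OR r = (((q NAND (p OR q)) XOR p) XNOR p) OR r
n6 = n5 XNOR q = ((((q NAND (p OR q)) XOR p) XNOR p) OR r) XNOR q
n8 = n6 XNOR n4 = (((((q NAND (p OR q)) XOR p) XNOR p) OR r) XNOR q) XNOR (((q NAND (p OR q)) XOR p) XNOR p)

(((((q NAND (p OR q)) XOR p) XNOR p) OR r) XNOR q) XNOR (((q NAND (p OR q)) XOR p) XNOR p)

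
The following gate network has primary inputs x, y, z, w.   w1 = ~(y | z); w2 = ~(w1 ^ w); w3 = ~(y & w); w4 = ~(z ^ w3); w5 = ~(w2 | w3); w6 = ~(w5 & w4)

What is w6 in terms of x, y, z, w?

w1 = ~(y | z)
w2 = ~(w1 ^ w) = ~((~(y | z)) ^ w)
w3 = ~(y & w)
w4 = ~(z ^ w3) = ~(z ^ (~(y & w)))
w5 = ~(w2 | w3) = ~((~((~(y | z)) ^ w)) | (~(y & w)))
w6 = ~(w5 & w4) = ~((~((~((~(y | z)) ^ w)) | (~(y & w)))) & (~(z ^ (~(y & w)))))

~((~((~((~(y | z)) ^ w)) | (~(y & w)))) & (~(z ^ (~(y & w)))))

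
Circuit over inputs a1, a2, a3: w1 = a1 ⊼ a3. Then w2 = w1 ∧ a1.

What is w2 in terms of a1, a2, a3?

w1 = a1 ⊼ a3
w2 = w1 ∧ a1 = (a1 ⊼ a3) ∧ a1

(a1 ⊼ a3) ∧ a1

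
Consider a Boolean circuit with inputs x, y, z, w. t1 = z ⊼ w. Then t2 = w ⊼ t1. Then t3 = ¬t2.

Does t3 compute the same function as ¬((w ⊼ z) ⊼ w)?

t1 = z ⊼ w
t2 = w ⊼ t1 = w ⊼ (z ⊼ w)
t3 = ¬t2 = ¬(w ⊼ (z ⊼ w))
At x=0, y=0, z=0, w=0: circuit gives 0, formula gives 0.
At x=0, y=0, z=0, w=1: circuit gives 1, formula gives 1.
Agrees on all 16 inputs.

Yes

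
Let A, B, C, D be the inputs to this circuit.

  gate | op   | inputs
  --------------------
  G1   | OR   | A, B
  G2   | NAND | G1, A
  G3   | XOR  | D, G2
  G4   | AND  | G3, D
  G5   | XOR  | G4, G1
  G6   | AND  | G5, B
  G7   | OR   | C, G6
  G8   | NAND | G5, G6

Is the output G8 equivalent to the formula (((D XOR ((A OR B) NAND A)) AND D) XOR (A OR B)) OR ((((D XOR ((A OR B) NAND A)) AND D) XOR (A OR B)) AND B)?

G1 = A OR B
G2 = G1 NAND A = (A OR B) NAND A
G3 = D XOR G2 = D XOR ((A OR B) NAND A)
G4 = G3 AND D = (D XOR ((A OR B) NAND A)) AND D
G5 = G4 XOR G1 = ((D XOR ((A OR B) NAND A)) AND D) XOR (A OR B)
G6 = G5 AND B = (((D XOR ((A OR B) NAND A)) AND D) XOR (A OR B)) AND B
G8 = G5 NAND G6 = (((D XOR ((A OR B) NAND A)) AND D) XOR (A OR B)) NAND ((((D XOR ((A OR B) NAND A)) AND D) XOR (A OR B)) AND B)
At A=0, B=0, C=0, D=0: circuit gives 1, formula gives 0.

No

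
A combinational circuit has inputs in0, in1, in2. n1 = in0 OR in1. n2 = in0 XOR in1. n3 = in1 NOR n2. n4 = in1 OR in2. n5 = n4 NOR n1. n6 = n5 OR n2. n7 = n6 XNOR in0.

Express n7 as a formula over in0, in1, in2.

n1 = in0 OR in1
n2 = in0 XOR in1
n4 = in1 OR in2
n5 = n4 NOR n1 = (in1 OR in2) NOR (in0 OR in1)
n6 = n5 OR n2 = ((in1 OR in2) NOR (in0 OR in1)) OR (in0 XOR in1)
n7 = n6 XNOR in0 = (((in1 OR in2) NOR (in0 OR in1)) OR (in0 XOR in1)) XNOR in0

(((in1 OR in2) NOR (in0 OR in1)) OR (in0 XOR in1)) XNOR in0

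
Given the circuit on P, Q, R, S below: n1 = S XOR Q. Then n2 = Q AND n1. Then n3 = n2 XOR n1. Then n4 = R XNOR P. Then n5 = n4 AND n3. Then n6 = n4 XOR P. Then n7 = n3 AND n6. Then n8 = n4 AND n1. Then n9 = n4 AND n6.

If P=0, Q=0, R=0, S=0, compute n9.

n4 = 0 XNOR 0 = 1
n6 = 1 XOR 0 = 1
n9 = 1 AND 1 = 1

1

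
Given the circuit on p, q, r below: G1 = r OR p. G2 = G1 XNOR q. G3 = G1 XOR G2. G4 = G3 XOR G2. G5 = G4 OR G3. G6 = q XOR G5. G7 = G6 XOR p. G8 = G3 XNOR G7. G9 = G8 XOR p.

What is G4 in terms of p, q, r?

G1 = r OR p
G2 = G1 XNOR q = (r OR p) XNOR q
G3 = G1 XOR G2 = (r OR p) XOR ((r OR p) XNOR q)
G4 = G3 XOR G2 = ((r OR p) XOR ((r OR p) XNOR q)) XOR ((r OR p) XNOR q)

((r OR p) XOR ((r OR p) XNOR q)) XOR ((r OR p) XNOR q)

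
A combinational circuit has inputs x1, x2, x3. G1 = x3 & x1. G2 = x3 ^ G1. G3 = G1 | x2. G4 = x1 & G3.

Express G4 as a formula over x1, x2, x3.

x1 & ((x3 & x1) | x2)

G1 = x3 & x1
G3 = G1 | x2 = (x3 & x1) | x2
G4 = x1 & G3 = x1 & ((x3 & x1) | x2)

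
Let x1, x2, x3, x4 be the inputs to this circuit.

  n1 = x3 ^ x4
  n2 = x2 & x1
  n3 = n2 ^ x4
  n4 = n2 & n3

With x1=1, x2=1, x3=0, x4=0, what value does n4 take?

1

n2 = 1 & 1 = 1
n3 = 1 ^ 0 = 1
n4 = 1 & 1 = 1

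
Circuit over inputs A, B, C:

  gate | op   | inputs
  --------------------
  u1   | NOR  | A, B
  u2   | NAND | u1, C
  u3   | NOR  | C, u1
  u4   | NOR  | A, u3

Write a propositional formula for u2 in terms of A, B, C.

(A NOR B) NAND C

u1 = A NOR B
u2 = u1 NAND C = (A NOR B) NAND C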